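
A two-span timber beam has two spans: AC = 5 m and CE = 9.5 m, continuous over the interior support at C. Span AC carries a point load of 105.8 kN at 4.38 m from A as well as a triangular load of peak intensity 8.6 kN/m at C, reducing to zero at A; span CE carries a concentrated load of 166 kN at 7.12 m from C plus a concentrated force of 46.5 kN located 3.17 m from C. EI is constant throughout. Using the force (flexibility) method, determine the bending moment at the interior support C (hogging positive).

Release continuity at C by inserting a hinge; the redundant is the internal moment M_C. The primary structure is two simply-supported spans AC and CE.
End slopes at the hinge C, treating each span as simply supported:
  span AC: point load 105.8 at a = 4.38: Pab(L + a)/(6LEI) = 89.83/EI
  span AC: triangular load, peak 8.6: w₀L³/(45EI) = 23.89/EI
  span CE: point load 166 at a = 7.12: Pab(L + b)/(6LEI) = 586.3/EI
  span CE: point load 46.5 at a = 3.17: Pab(L + b)/(6LEI) = 259.1/EI
  relative rotation θ_0 = (113.7 + 845.4)/EI = 959.1/EI
A unit hogging moment at C produces rotation L₁/(3EI) + L₂/(3EI) = 4.833/EI.
Slope continuity at C: θ_0 = M_C·4.833/EI, so M_C = 959.1/4.833 = 198.4 kN·m (hogging).

M_C = 198.4 kN·m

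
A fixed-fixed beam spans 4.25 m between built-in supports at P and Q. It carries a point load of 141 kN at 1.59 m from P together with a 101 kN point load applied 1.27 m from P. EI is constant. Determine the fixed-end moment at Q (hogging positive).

M_Q = 79.37 kN·m

Take the two fixed-end moments M_P, M_Q as redundants; the released structure is the simple span PQ.
Simple-span end rotations at P and Q under the given loads:
  at P: point load 141 at a = 1.59: Pab(L + b)/(6LEI) = 161.6/EI
  at Q: point load 141 at a = 1.59: Pab(L + a)/(6LEI) = 136.6/EI
  at P: point load 101 at a = 1.27: Pab(L + b)/(6LEI) = 108.4/EI
  at Q: point load 101 at a = 1.27: Pab(L + a)/(6LEI) = 82.74/EI
  θ_P0 = 270/EI,  θ_Q0 = 219.3/EI
Flexibility coefficients: a unit moment at one end gives L/(3EI) there and L/(6EI) at the far end, so f₁₁ = f₂₂ = 1.417/EI and f₁₂ = f₂₁ = 0.7083/EI.
Compatibility — zero rotation at each built-in end:
  1.417 M_P + 0.7083 M_Q = 270
  0.7083 M_P + 1.417 M_Q = 219.3
Solving the pair gives M_P = 150.9 kN·m and M_Q = 79.37 kN·m (hogging).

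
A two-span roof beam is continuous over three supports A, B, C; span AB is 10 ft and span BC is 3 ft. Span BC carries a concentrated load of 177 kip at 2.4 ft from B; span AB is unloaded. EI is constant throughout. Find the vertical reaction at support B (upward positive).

Take M_B as the redundant. Released structure: two simple spans AB and BC with a hinge at B.
Discontinuity in slope at B on the released structure — sum the simple-span end rotations:
  span BC: point load 177 at a = 2.4: Pab(L + b)/(6LEI) = 50.98/EI
  relative rotation θ_0 = (0 + 50.98)/EI = 50.98/EI
A unit hogging moment at B produces rotation L₁/(3EI) + L₂/(3EI) = 4.333/EI.
Slope continuity at B: θ_0 = M_B·4.333/EI, so M_B = 50.98/4.333 = 11.76 kip·ft (hogging).
Span AB, ΣM about A with M_B applied at B: R_B^{AB}·10 = 0 + 11.76, so R_B^{AB} = 1.176 kip and R_A = 0 − 1.176 = -1.176 kip.
Span BC, ΣM about C: R_B^{BC}·3 = 106.2 + 11.76, so R_B^{BC} = 39.32 kip and R_C = 177 − 39.32 = 137.7 kip.
R_B = 1.176 + 39.32 = 40.5 kip.

R_B = 40.5 kip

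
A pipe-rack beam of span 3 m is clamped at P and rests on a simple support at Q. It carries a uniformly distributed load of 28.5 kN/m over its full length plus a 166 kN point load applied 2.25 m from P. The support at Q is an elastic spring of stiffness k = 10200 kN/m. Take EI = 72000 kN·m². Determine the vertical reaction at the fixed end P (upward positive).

R_P = 174.7 kN

Take the reaction at Q as the redundant and release it; the primary structure is a cantilever fixed at P.
Downward deflection at the released point Q due to the loads:
  UDL 28.5: wL⁴/(8EI) = 288.6/EI
  point load 166 at a = 2.25: Pa²(3L − a)/(6EI) = 945.4/EI
  δ_0 = 1234/EI
Tip deflection under a unit load at Q: L³/(3EI) = 9/EI.
With EI = 72000 kN·m²: δ_0 = 0.017139 m and δ_{QQ} = 0.000125 m/kN.
Compatibility — the spring shortens by R_Q/k under the reaction it provides: δ_0 − R_Q·δ_{QQ} = R_Q/k. With 1/k = 0.000098 m/kN, R_Q = δ_0 / (δ_{QQ} + 1/k) = 0.017139 / (0.000125 + 0.000098) = 76.84 kN.
Vertical equilibrium: R_P = ΣP − R_Q = 251.5 − 76.84 = 174.7 kN.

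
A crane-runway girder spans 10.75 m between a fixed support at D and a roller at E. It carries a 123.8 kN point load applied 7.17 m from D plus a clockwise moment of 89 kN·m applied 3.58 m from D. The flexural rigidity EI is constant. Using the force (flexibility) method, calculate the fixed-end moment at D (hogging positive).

M_D = 211.9 kN·m

Choose R_E as the redundant. The primary structure is the cantilever fixed at D.
Deflection at E on the released cantilever, summing each load's contribution:
  point load 123.8 at a = 7.17: Pa²(3L − a)/(6EI) = 26603/EI
  clockwise couple 89 at a = 3.58: M₀a(2L − a)/(2EI) = 2855/EI
  δ_0 = 29458/EI
Flexibility coefficient — unit upward force at E: δ_{EE} = L³/(3EI) = 414.1/EI.
Compatibility at E: δ_0 − R_E·δ_{EE} = 0, so R_E = 29458/414.1 = 71.14 kN.
Moment equilibrium about D: M_D = Σ(load moments about D) − R_E·L = 976.6 − 71.14×10.75 = 211.9 kN·m.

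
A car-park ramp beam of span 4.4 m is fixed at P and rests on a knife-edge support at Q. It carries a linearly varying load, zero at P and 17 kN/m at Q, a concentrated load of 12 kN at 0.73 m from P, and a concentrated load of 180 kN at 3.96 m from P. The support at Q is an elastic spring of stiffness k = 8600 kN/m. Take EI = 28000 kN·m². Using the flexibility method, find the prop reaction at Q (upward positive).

R_Q = 156.2 kN

Remove the prop at Q; the released (primary) structure is a cantilever built in at P.
Free-end deflection of the primary structure under the applied loading (downward +):
  triangular load, peak 17 at the free end: 11w₀L⁴/(120EI) = 584.1/EI
  point load 12 at a = 0.73: Pa²(3L − a)/(6EI) = 13.29/EI
  point load 180 at a = 3.96: Pa²(3L − a)/(6EI) = 4347/EI
  δ_0 = 4944/EI
Flexibility coefficient — unit upward force at Q: δ_{QQ} = L³/(3EI) = 28.39/EI.
With EI = 28000 kN·m²: δ_0 = 0.17658 m and δ_{QQ} = 0.001014 m/kN.
Compatibility — the spring shortens by R_Q/k under the reaction it provides: δ_0 − R_Q·δ_{QQ} = R_Q/k. With 1/k = 0.000116 m/kN, R_Q = δ_0 / (δ_{QQ} + 1/k) = 0.17658 / (0.001014 + 0.000116) = 156.2 kN.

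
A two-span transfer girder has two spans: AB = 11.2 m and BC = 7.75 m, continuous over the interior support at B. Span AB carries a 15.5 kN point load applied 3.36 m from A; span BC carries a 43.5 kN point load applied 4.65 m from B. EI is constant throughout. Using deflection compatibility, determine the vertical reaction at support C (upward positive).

Release continuity at B by inserting a hinge; the redundant is the internal moment M_B. The primary structure is two simply-supported spans AB and BC.
Discontinuity in slope at B on the released structure — sum the simple-span end rotations:
  span AB: point load 15.5 at a = 3.36: Pab(L + a)/(6LEI) = 88.47/EI
  span BC: point load 43.5 at a = 4.65: Pab(L + b)/(6LEI) = 146.3/EI
  relative rotation θ_0 = (88.47 + 146.3)/EI = 234.8/EI
A unit hogging moment at B produces rotation L₁/(3EI) + L₂/(3EI) = 6.317/EI.
Compatibility: M_B·(L₁+L₂)/(3EI) = θ_0, giving M_B = 37.17 kN·m (hogging).
Span BC, ΣM about C: R_B^{BC}·7.75 = 134.8 + 37.17, so R_B^{BC} = 22.2 kN and R_C = 43.5 − 22.2 = 21.3 kN.

R_C = 21.3 kN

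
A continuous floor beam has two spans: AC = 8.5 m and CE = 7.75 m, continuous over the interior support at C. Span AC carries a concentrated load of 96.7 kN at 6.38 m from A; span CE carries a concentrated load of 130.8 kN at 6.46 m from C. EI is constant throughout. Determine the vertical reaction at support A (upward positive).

R_A = 11.23 kN

Release continuity at C by inserting a hinge; the redundant is the internal moment M_C. The primary structure is two simply-supported spans AC and CE.
End slopes at the hinge C, treating each span as simply supported:
  span AC: point load 96.7 at a = 6.38: Pab(L + a)/(6LEI) = 381.6/EI
  span CE: point load 130.8 at a = 6.46: Pab(L + b)/(6LEI) = 211.9/EI
  relative rotation θ_0 = (381.6 + 211.9)/EI = 593.5/EI
A unit hogging moment at C produces rotation L₁/(3EI) + L₂/(3EI) = 5.417/EI.
Slope continuity at C: θ_0 = M_C·5.417/EI, so M_C = 593.5/5.417 = 109.6 kN·m (hogging).
Span AC, ΣM about A with M_C applied at C: R_C^{AC}·8.5 = 616.9 + 109.6, so R_C^{AC} = 85.47 kN and R_A = 96.7 − 85.47 = 11.23 kN.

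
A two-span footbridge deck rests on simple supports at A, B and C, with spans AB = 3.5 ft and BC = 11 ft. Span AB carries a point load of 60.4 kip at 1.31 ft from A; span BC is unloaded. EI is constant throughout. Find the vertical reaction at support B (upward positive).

Take M_B as the redundant. Released structure: two simple spans AB and BC with a hinge at B.
Discontinuity in slope at B on the released structure — sum the simple-span end rotations:
  span AB: point load 60.4 at a = 1.31: Pab(L + a)/(6LEI) = 39.69/EI
  relative rotation θ_0 = (39.69 + 0)/EI = 39.69/EI
A unit hogging moment at B produces rotation L₁/(3EI) + L₂/(3EI) = 4.833/EI.
Compatibility: M_B·(L₁+L₂)/(3EI) = θ_0, giving M_B = 8.212 kip·ft (hogging).
Span AB, ΣM about A with M_B applied at B: R_B^{AB}·3.5 = 79.12 + 8.212, so R_B^{AB} = 24.95 kip and R_A = 60.4 − 24.95 = 35.45 kip.
Span BC, ΣM about C: R_B^{BC}·11 = 0 + 8.212, so R_B^{BC} = 0.7465 kip and R_C = 0 − 0.7465 = -0.7465 kip.
R_B = 24.95 + 0.7465 = 25.7 kip.

R_B = 25.7 kip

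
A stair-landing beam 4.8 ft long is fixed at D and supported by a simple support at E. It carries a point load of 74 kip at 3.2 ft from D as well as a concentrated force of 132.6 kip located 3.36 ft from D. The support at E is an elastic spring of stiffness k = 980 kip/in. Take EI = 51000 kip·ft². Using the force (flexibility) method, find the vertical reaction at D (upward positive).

Release the roller at E. Primary structure: cantilever fixed at D.
Free-end deflection of the primary structure under the applied loading (downward +):
  point load 74 at a = 3.2: Pa²(3L − a)/(6EI) = 1414/EI
  point load 132.6 at a = 3.36: Pa²(3L − a)/(6EI) = 2754/EI
  δ_0 = 4169/EI
Flexibility coefficient — unit upward force at E: δ_{EE} = L³/(3EI) = 36.86/EI.
With EI = 51000 kip·ft²: δ_0 = 0.081744 ft and δ_{EE} = 0.000723 ft/kip.
Compatibility — the spring shortens by R_E/k under the reaction it provides: δ_0 − R_E·δ_{EE} = R_E/k. With 1/k = 1/(980×12) ft/kip = 0.000085 ft/kip, R_E = δ_0 / (δ_{EE} + 1/k) = 0.081744 / (0.000723 + 0.000085) = 101.2 kip.
Vertical equilibrium: R_D = ΣP − R_E = 206.6 − 101.2 = 105.4 kip.

R_D = 105.4 kip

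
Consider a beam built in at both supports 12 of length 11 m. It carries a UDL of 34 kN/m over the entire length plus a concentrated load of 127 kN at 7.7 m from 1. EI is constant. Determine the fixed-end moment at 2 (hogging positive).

Take the two fixed-end moments M_1, M_2 as redundants; the released structure is the simple span 12.
End rotations of the released simple span under the applied load (×1/EI):
  at 1: UDL 34: wL³/(24EI) = 1886/EI
  at 2: UDL 34: wL³/(24EI) = 1886/EI
  at 1: point load 127 at a = 7.7: Pab(L + b)/(6LEI) = 699.2/EI
  at 2: point load 127 at a = 7.7: Pab(L + a)/(6LEI) = 914.3/EI
  θ_10 = 2585/EI,  θ_20 = 2800/EI
Flexibility coefficients: a unit moment at one end gives L/(3EI) there and L/(6EI) at the far end, so f₁₁ = f₂₂ = 3.667/EI and f₁₂ = f₂₁ = 1.833/EI.
Compatibility — zero rotation at each built-in end:
  3.667 M_1 + 1.833 M_2 = 2585
  1.833 M_1 + 3.667 M_2 = 2800
Solving the pair gives M_1 = 430.8 kN·m and M_2 = 548.2 kN·m (hogging).

M_2 = 548.2 kN·m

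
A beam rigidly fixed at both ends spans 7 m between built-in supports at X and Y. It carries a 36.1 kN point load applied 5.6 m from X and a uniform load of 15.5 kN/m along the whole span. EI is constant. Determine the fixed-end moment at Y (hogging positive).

M_Y = 95.64 kN·m

Take the two fixed-end moments M_X, M_Y as redundants; the released structure is the simple span XY.
On the primary (simply-supported) span, the end slopes from the loading are:
  at X: point load 36.1 at a = 5.6: Pab(L + b)/(6LEI) = 56.6/EI
  at Y: point load 36.1 at a = 5.6: Pab(L + a)/(6LEI) = 84.91/EI
  at X: UDL 15.5: wL³/(24EI) = 221.5/EI
  at Y: UDL 15.5: wL³/(24EI) = 221.5/EI
  θ_X0 = 278.1/EI,  θ_Y0 = 306.4/EI
Flexibility coefficients: a unit moment at one end gives L/(3EI) there and L/(6EI) at the far end, so f₁₁ = f₂₂ = 2.333/EI and f₁₂ = f₂₁ = 1.167/EI.
Compatibility — zero rotation at each built-in end:
  2.333 M_X + 1.167 M_Y = 278.1
  1.167 M_X + 2.333 M_Y = 306.4
Solving the pair gives M_X = 71.38 kN·m and M_Y = 95.64 kN·m (hogging).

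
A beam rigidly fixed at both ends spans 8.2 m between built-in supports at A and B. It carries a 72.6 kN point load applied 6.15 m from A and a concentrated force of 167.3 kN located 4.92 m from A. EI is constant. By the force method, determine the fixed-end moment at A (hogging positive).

Release both end moments; the primary structure is a simply-supported span AB with redundants M_A and M_B.
Simple-span end rotations at A and B under the given loads:
  at A: point load 72.6 at a = 6.15: Pab(L + b)/(6LEI) = 190.7/EI
  at B: point load 72.6 at a = 6.15: Pab(L + a)/(6LEI) = 267/EI
  at A: point load 167.3 at a = 4.92: Pab(L + b)/(6LEI) = 630/EI
  at B: point load 167.3 at a = 4.92: Pab(L + a)/(6LEI) = 720/EI
  θ_A0 = 820.6/EI,  θ_B0 = 986.9/EI
Flexibility coefficients: a unit moment at one end gives L/(3EI) there and L/(6EI) at the far end, so f₁₁ = f₂₂ = 2.733/EI and f₁₂ = f₂₁ = 1.367/EI.
Compatibility — zero rotation at each built-in end:
  2.733 M_A + 1.367 M_B = 820.6
  1.367 M_A + 2.733 M_B = 986.9
Solving the pair gives M_A = 159.6 kN·m and M_B = 281.3 kN·m (hogging).

M_A = 159.6 kN·m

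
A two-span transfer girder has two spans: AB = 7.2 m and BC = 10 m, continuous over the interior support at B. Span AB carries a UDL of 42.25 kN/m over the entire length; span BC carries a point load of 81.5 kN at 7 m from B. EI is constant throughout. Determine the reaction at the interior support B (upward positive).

Release continuity at B by inserting a hinge; the redundant is the internal moment M_B. The primary structure is two simply-supported spans AB and BC.
Discontinuity in slope at B on the released structure — sum the simple-span end rotations:
  span AB: UDL 42.25: wL³/(24EI) = 657.1/EI
  span BC: point load 81.5 at a = 7: Pab(L + b)/(6LEI) = 370.8/EI
  relative rotation θ_0 = (657.1 + 370.8)/EI = 1028/EI
A unit hogging moment at B produces rotation L₁/(3EI) + L₂/(3EI) = 5.733/EI.
Slope continuity at B: θ_0 = M_B·5.733/EI, so M_B = 1028/5.733 = 179.3 kN·m (hogging).
Span AB, ΣM about A with M_B applied at B: R_B^{AB}·7.2 = 1095 + 179.3, so R_B^{AB} = 177 kN and R_A = 304.2 − 177 = 127.2 kN.
Span BC, ΣM about C: R_B^{BC}·10 = 244.5 + 179.3, so R_B^{BC} = 42.38 kN and R_C = 81.5 − 42.38 = 39.12 kN.
R_B = 177 + 42.38 = 219.4 kN.

R_B = 219.4 kN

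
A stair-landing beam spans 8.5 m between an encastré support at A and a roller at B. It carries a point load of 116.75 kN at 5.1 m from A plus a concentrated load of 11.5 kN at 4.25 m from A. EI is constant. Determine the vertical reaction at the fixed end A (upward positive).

Remove the prop at B; the released (primary) structure is a cantilever built in at A.
Primary-structure tip deflection at B by superposition:
  point load 116.75 at a = 5.1: Pa²(3L − a)/(6EI) = 10325/EI
  point load 11.5 at a = 4.25: Pa²(3L − a)/(6EI) = 735.7/EI
  δ_0 = 11060/EI
Tip deflection under a unit load at B: L³/(3EI) = 204.7/EI.
Compatibility at B: δ_0 − R_B·δ_{BB} = 0, so R_B = 11060/204.7 = 54.03 kN.
Vertical equilibrium: R_A = ΣP − R_B = 128.2 − 54.03 = 74.22 kN.

R_A = 74.22 kN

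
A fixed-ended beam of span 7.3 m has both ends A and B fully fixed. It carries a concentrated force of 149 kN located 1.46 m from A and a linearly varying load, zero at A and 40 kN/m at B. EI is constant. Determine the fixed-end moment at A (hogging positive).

M_A = 210.3 kN·m

Take the two fixed-end moments M_A, M_B as redundants; the released structure is the simple span AB.
Simple-span end rotations at A and B under the given loads:
  at A: point load 149 at a = 1.46: Pab(L + b)/(6LEI) = 381.1/EI
  at B: point load 149 at a = 1.46: Pab(L + a)/(6LEI) = 254.1/EI
  at A: triangular load, peak 40: 7w₀L³/(360EI) = 302.6/EI
  at B: triangular load, peak 40: w₀L³/(45EI) = 345.8/EI
  θ_A0 = 683.7/EI,  θ_B0 = 599.9/EI
Flexibility coefficients: a unit moment at one end gives L/(3EI) there and L/(6EI) at the far end, so f₁₁ = f₂₂ = 2.433/EI and f₁₂ = f₂₁ = 1.217/EI.
Compatibility — zero rotation at each built-in end:
  2.433 M_A + 1.217 M_B = 683.7
  1.217 M_A + 2.433 M_B = 599.9
Solving the pair gives M_A = 210.3 kN·m and M_B = 141.4 kN·m (hogging).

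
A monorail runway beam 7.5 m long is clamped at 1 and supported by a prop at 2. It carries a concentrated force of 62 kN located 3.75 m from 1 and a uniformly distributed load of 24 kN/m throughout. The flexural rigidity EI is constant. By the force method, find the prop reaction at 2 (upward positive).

Take the reaction at 2 as the redundant and release it; the primary structure is a cantilever fixed at 1.
Free-end deflection of the primary structure under the applied loading (downward +):
  point load 62 at a = 3.75: Pa²(3L − a)/(6EI) = 2725/EI
  UDL 24: wL⁴/(8EI) = 9492/EI
  δ_0 = 12217/EI
Tip deflection under a unit load at 2: L³/(3EI) = 140.6/EI.
The prop prevents deflection at 2: R_2 = δ_0/δ_{22} = 12217/140.6 = 86.88 kN.

R_2 = 86.88 kN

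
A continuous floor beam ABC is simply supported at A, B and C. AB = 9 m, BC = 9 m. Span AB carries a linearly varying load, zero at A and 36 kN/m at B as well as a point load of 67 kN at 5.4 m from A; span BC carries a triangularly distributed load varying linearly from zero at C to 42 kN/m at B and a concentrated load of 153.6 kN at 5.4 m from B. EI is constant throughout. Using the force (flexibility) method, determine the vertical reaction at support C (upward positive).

R_C = 112.4 kN

Insert a hinge at B; M_B is the redundant, and each span becomes simply supported.
Discontinuity in slope at B on the released structure — sum the simple-span end rotations:
  span AB: triangular load, peak 36: w₀L³/(45EI) = 583.2/EI
  span AB: point load 67 at a = 5.4: Pab(L + a)/(6LEI) = 347.3/EI
  span BC: triangular load, peak 42: w₀L³/(45EI) = 680.4/EI
  span BC: point load 153.6 at a = 5.4: Pab(L + b)/(6LEI) = 696.7/EI
  relative rotation θ_0 = (930.5 + 1377)/EI = 2308/EI
A unit hogging moment at B produces rotation L₁/(3EI) + L₂/(3EI) = 6/EI.
Compatibility: M_B·(L₁+L₂)/(3EI) = θ_0, giving M_B = 384.6 kN·m (hogging).
Span BC, ΣM about C: R_B^{BC}·9 = 1687 + 384.6, so R_B^{BC} = 230.2 kN and R_C = 342.6 − 230.2 = 112.4 kN.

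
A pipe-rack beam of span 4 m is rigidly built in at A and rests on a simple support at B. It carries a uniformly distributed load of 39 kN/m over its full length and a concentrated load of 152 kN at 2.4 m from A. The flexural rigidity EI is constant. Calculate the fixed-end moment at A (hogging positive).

M_A = 180.1 kN·m

Remove the prop at B; the released (primary) structure is a cantilever built in at A.
Deflection at B on the released cantilever, summing each load's contribution:
  UDL 39: wL⁴/(8EI) = 1248/EI
  point load 152 at a = 2.4: Pa²(3L − a)/(6EI) = 1401/EI
  δ_0 = 2649/EI
Tip deflection under a unit load at B: L³/(3EI) = 21.33/EI.
Compatibility at B: δ_0 − R_B·δ_{BB} = 0, so R_B = 2649/21.33 = 124.2 kN.
Moment equilibrium about A: M_A = Σ(load moments about A) − R_B·L = 676.8 − 124.2×4 = 180.1 kN·m.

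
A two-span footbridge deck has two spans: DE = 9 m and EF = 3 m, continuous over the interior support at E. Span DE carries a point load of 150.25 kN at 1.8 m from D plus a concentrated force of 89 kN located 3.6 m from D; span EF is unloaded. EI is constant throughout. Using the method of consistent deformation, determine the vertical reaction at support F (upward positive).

Release continuity at E by inserting a hinge; the redundant is the internal moment M_E. The primary structure is two simply-supported spans DE and EF.
Rotations at E on the released spans (each span's end-slope, ×1/EI):
  span DE: point load 150.25 at a = 1.8: Pab(L + a)/(6LEI) = 389.4/EI
  span DE: point load 89 at a = 3.6: Pab(L + a)/(6LEI) = 403.7/EI
  relative rotation θ_0 = (793.2 + 0)/EI = 793.2/EI
A unit hogging moment at E produces rotation L₁/(3EI) + L₂/(3EI) = 4/EI.
Compatibility: M_E·(L₁+L₂)/(3EI) = θ_0, giving M_E = 198.3 kN·m (hogging).
Span EF, ΣM about F: R_E^{EF}·3 = 0 + 198.3, so R_E^{EF} = 66.1 kN and R_F = 0 − 66.1 = -66.1 kN.

R_F = -66.1 kN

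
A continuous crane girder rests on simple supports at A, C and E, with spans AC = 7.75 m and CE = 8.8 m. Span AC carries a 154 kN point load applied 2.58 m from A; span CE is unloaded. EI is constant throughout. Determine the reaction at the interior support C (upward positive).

Release continuity at C by inserting a hinge; the redundant is the internal moment M_C. The primary structure is two simply-supported spans AC and CE.
End slopes at the hinge C, treating each span as simply supported:
  span AC: point load 154 at a = 2.58: Pab(L + a)/(6LEI) = 456.3/EI
  relative rotation θ_0 = (456.3 + 0)/EI = 456.3/EI
A unit hogging moment at C produces rotation L₁/(3EI) + L₂/(3EI) = 5.517/EI.
Compatibility: M_C·(L₁+L₂)/(3EI) = θ_0, giving M_C = 82.72 kN·m (hogging).
Span AC, ΣM about A with M_C applied at C: R_C^{AC}·7.75 = 397.3 + 82.72, so R_C^{AC} = 61.94 kN and R_A = 154 − 61.94 = 92.06 kN.
Span CE, ΣM about E: R_C^{CE}·8.8 = 0 + 82.72, so R_C^{CE} = 9.4 kN and R_E = 0 − 9.4 = -9.4 kN.
R_C = 61.94 + 9.4 = 71.34 kN.

R_C = 71.34 kN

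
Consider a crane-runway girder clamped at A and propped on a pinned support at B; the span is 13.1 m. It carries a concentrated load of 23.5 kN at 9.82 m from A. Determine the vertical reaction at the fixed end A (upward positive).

R_A = 8.642 kN

Take the reaction at B as the redundant and release it; the primary structure is a cantilever fixed at A.
Primary-structure tip deflection at B by superposition:
  point load 23.5 at a = 9.82: Pa²(3L − a)/(6EI) = 11134/EI
Flexibility coefficient — unit upward force at B: δ_{BB} = L³/(3EI) = 749.4/EI.
Compatibility at B: δ_0 − R_B·δ_{BB} = 0, so R_B = 11134/749.4 = 14.86 kN.
Vertical equilibrium: R_A = ΣP − R_B = 23.5 − 14.86 = 8.642 kN.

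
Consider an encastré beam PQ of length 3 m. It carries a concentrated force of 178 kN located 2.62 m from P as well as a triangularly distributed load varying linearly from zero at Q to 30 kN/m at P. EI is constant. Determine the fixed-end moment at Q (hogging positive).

M_Q = 60.59 kN·m

Take the two fixed-end moments M_P, M_Q as redundants; the released structure is the simple span PQ.
End rotations of the released simple span under the applied load (×1/EI):
  at P: point load 178 at a = 2.62: Pab(L + b)/(6LEI) = 33.28/EI
  at Q: point load 178 at a = 2.62: Pab(L + a)/(6LEI) = 55.33/EI
  at P: triangular load, peak 30: w₀L³/(45EI) = 18/EI
  at Q: triangular load, peak 30: 7w₀L³/(360EI) = 15.75/EI
  θ_P0 = 51.28/EI,  θ_Q0 = 71.08/EI
Flexibility coefficients: a unit moment at one end gives L/(3EI) there and L/(6EI) at the far end, so f₁₁ = f₂₂ = 1/EI and f₁₂ = f₂₁ = 0.5/EI.
Compatibility — zero rotation at each built-in end:
  1 M_P + 0.5 M_Q = 51.28
  0.5 M_P + 1 M_Q = 71.08
Solving the pair gives M_P = 20.98 kN·m and M_Q = 60.59 kN·m (hogging).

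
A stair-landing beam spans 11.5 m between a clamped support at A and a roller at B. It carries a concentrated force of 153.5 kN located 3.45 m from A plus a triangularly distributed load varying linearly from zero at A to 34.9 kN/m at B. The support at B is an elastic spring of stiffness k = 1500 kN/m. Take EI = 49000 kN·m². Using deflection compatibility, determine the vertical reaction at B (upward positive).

Take the reaction at B as the redundant and release it; the primary structure is a cantilever fixed at A.
Deflection at B on the released cantilever, summing each load's contribution:
  point load 153.5 at a = 3.45: Pa²(3L − a)/(6EI) = 9455/EI
  triangular load, peak 34.9 at the free end: 11w₀L⁴/(120EI) = 55954/EI
  δ_0 = 65409/EI
Flexibility coefficient — unit upward force at B: δ_{BB} = L³/(3EI) = 507/EI.
With EI = 49000 kN·m²: δ_0 = 1.3349 m and δ_{BB} = 0.010346 m/kN.
Compatibility — the spring shortens by R_B/k under the reaction it provides: δ_0 − R_B·δ_{BB} = R_B/k. With 1/k = 0.000667 m/kN, R_B = δ_0 / (δ_{BB} + 1/k) = 1.3349 / (0.010346 + 0.000667) = 121.2 kN.

R_B = 121.2 kN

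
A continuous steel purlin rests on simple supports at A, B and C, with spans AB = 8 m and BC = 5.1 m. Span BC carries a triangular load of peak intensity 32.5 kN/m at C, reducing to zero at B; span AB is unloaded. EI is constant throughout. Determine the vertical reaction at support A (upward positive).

R_A = -2.4 kN

Insert a hinge at B; M_B is the redundant, and each span becomes simply supported.
Discontinuity in slope at B on the released structure — sum the simple-span end rotations:
  span BC: triangular load, peak 32.5: 7w₀L³/(360EI) = 83.83/EI
  relative rotation θ_0 = (0 + 83.83)/EI = 83.83/EI
A unit hogging moment at B produces rotation L₁/(3EI) + L₂/(3EI) = 4.367/EI.
Slope continuity at B: θ_0 = M_B·4.367/EI, so M_B = 83.83/4.367 = 19.2 kN·m (hogging).
Span AB, ΣM about A with M_B applied at B: R_B^{AB}·8 = 0 + 19.2, so R_B^{AB} = 2.4 kN and R_A = 0 − 2.4 = -2.4 kN.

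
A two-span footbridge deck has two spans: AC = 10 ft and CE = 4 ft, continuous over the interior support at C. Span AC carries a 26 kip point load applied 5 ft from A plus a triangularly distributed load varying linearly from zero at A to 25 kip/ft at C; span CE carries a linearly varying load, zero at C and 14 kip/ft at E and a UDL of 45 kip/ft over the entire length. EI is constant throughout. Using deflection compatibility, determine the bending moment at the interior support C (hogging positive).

Insert a hinge at C; M_C is the redundant, and each span becomes simply supported.
Discontinuity in slope at C on the released structure — sum the simple-span end rotations:
  span AC: point load 26 at a = 5: Pab(L + a)/(6LEI) = 162.5/EI
  span AC: triangular load, peak 25: w₀L³/(45EI) = 555.6/EI
  span CE: triangular load, peak 14: 7w₀L³/(360EI) = 17.42/EI
  span CE: UDL 45: wL³/(24EI) = 120/EI
  relative rotation θ_0 = (718.1 + 137.4)/EI = 855.5/EI
A unit hogging moment at C produces rotation L₁/(3EI) + L₂/(3EI) = 4.667/EI.
Slope continuity at C: θ_0 = M_C·4.667/EI, so M_C = 855.5/4.667 = 183.3 kip·ft (hogging).

M_C = 183.3 kip·ft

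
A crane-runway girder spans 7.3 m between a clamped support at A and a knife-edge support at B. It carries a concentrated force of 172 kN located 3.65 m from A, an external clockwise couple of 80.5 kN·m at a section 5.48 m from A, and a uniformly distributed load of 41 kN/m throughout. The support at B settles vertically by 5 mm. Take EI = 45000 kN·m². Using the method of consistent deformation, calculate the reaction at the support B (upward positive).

R_B = 179.8 kN

Remove the prop at B; the released (primary) structure is a cantilever built in at A.
Deflection at B on the released cantilever, summing each load's contribution:
  point load 172 at a = 3.65: Pa²(3L − a)/(6EI) = 6970/EI
  clockwise couple 80.5 at a = 5.48: M₀a(2L − a)/(2EI) = 2012/EI
  UDL 41: wL⁴/(8EI) = 14554/EI
  δ_0 = 23536/EI
Tip deflection under a unit load at B: L³/(3EI) = 129.7/EI.
With EI = 45000 kN·m²: δ_0 = 0.52301 m and δ_{BB} = 0.002882 m/kN.
Compatibility — the beam at B must follow the support down by 0.005 m: δ_0 − R_B·δ_{BB} = 0.005, so R_B = (0.52301 − 0.005)/0.002882 = 179.8 kN.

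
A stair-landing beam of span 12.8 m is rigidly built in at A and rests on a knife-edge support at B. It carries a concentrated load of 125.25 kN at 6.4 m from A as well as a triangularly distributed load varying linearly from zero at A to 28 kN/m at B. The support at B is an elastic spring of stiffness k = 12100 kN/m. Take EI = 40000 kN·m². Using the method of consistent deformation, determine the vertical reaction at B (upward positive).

Choose R_B as the redundant. The primary structure is the cantilever fixed at A.
Deflection at B on the released cantilever, summing each load's contribution:
  point load 125.25 at a = 6.4: Pa²(3L − a)/(6EI) = 27361/EI
  triangular load, peak 28 at the free end: 11w₀L⁴/(120EI) = 68898/EI
  δ_0 = 96260/EI
Tip deflection under a unit load at B: L³/(3EI) = 699.1/EI.
With EI = 40000 kN·m²: δ_0 = 2.4065 m and δ_{BB} = 0.017476 m/kN.
Compatibility — the spring shortens by R_B/k under the reaction it provides: δ_0 − R_B·δ_{BB} = R_B/k. With 1/k = 0.000083 m/kN, R_B = δ_0 / (δ_{BB} + 1/k) = 2.4065 / (0.017476 + 0.000083) = 137.1 kN.

R_B = 137.1 kN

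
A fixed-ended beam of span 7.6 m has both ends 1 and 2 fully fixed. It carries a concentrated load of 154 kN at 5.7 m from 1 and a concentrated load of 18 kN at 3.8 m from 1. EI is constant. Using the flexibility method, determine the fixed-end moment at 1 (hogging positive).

M_1 = 71.96 kN·m

Take the two fixed-end moments M_1, M_2 as redundants; the released structure is the simple span 12.
Simple-span end rotations at 1 and 2 under the given loads:
  at 1: point load 154 at a = 5.7: Pab(L + b)/(6LEI) = 347.5/EI
  at 2: point load 154 at a = 5.7: Pab(L + a)/(6LEI) = 486.4/EI
  at 1: point load 18 at a = 3.8: Pab(L + b)/(6LEI) = 64.98/EI
  at 2: point load 18 at a = 3.8: Pab(L + a)/(6LEI) = 64.98/EI
  θ_10 = 412.4/EI,  θ_20 = 551.4/EI
Flexibility coefficients: a unit moment at one end gives L/(3EI) there and L/(6EI) at the far end, so f₁₁ = f₂₂ = 2.533/EI and f₁₂ = f₂₁ = 1.267/EI.
Compatibility — zero rotation at each built-in end:
  2.533 M_1 + 1.267 M_2 = 412.4
  1.267 M_1 + 2.533 M_2 = 551.4
Solving the pair gives M_1 = 71.96 kN·m and M_2 = 181.7 kN·m (hogging).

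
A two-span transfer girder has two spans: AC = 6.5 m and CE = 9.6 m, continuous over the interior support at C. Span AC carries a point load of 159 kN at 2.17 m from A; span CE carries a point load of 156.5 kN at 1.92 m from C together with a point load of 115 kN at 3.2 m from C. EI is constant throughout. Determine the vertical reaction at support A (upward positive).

R_A = 57.8 kN

Take M_C as the redundant. Released structure: two simple spans AC and CE with a hinge at C.
End slopes at the hinge C, treating each span as simply supported:
  span AC: point load 159 at a = 2.17: Pab(L + a)/(6LEI) = 332.1/EI
  span CE: point load 156.5 at a = 1.92: Pab(L + b)/(6LEI) = 692.3/EI
  span CE: point load 115 at a = 3.2: Pab(L + b)/(6LEI) = 654.2/EI
  relative rotation θ_0 = (332.1 + 1347)/EI = 1679/EI
A unit hogging moment at C produces rotation L₁/(3EI) + L₂/(3EI) = 5.367/EI.
Slope continuity at C: θ_0 = M_C·5.367/EI, so M_C = 1679/5.367 = 312.8 kN·m (hogging).
Span AC, ΣM about A with M_C applied at C: R_C^{AC}·6.5 = 345 + 312.8, so R_C^{AC} = 101.2 kN and R_A = 159 − 101.2 = 57.8 kN.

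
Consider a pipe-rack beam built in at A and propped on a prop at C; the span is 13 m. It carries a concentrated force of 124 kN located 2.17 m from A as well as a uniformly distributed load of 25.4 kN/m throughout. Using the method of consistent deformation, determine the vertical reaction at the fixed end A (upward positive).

R_A = 325.5 kN

Release the roller at C. Primary structure: cantilever fixed at A.
Free-end deflection of the primary structure under the applied loading (downward +):
  point load 124 at a = 2.17: Pa²(3L − a)/(6EI) = 3584/EI
  UDL 25.4: wL⁴/(8EI) = 90681/EI
  δ_0 = 94265/EI
Flexibility coefficient — unit upward force at C: δ_{CC} = L³/(3EI) = 732.3/EI.
Compatibility at C: δ_0 − R_C·δ_{CC} = 0, so R_C = 94265/732.3 = 128.7 kN.
Vertical equilibrium: R_A = ΣP − R_C = 454.2 − 128.7 = 325.5 kN.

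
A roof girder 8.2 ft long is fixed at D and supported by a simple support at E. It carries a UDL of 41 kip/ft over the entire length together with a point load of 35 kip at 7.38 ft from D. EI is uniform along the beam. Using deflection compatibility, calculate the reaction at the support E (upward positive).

Take the reaction at E as the redundant and release it; the primary structure is a cantilever fixed at D.
Downward deflection at the released point E due to the loads:
  UDL 41: wL⁴/(8EI) = 23171/EI
  point load 35 at a = 7.38: Pa²(3L − a)/(6EI) = 5471/EI
  δ_0 = 28642/EI
Tip deflection under a unit load at E: L³/(3EI) = 183.8/EI.
Compatibility at E: δ_0 − R_E·δ_{EE} = 0, so R_E = 28642/183.8 = 155.8 kip.

R_E = 155.8 kip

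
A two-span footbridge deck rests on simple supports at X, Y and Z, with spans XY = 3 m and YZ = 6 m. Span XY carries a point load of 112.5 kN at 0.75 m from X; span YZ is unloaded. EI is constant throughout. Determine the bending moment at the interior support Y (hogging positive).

Release continuity at Y by inserting a hinge; the redundant is the internal moment M_Y. The primary structure is two simply-supported spans XY and YZ.
Discontinuity in slope at Y on the released structure — sum the simple-span end rotations:
  span XY: point load 112.5 at a = 0.75: Pab(L + a)/(6LEI) = 39.55/EI
  relative rotation θ_0 = (39.55 + 0)/EI = 39.55/EI
A unit hogging moment at Y produces rotation L₁/(3EI) + L₂/(3EI) = 3/EI.
Slope continuity at Y: θ_0 = M_Y·3/EI, so M_Y = 39.55/3 = 13.18 kN·m (hogging).

M_Y = 13.18 kN·m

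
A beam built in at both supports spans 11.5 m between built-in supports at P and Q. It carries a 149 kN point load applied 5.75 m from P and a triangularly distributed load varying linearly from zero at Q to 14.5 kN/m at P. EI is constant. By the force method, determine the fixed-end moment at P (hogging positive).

Take the two fixed-end moments M_P, M_Q as redundants; the released structure is the simple span PQ.
End rotations of the released simple span under the applied load (×1/EI):
  at P: point load 149 at a = 5.75: Pab(L + b)/(6LEI) = 1232/EI
  at Q: point load 149 at a = 5.75: Pab(L + a)/(6LEI) = 1232/EI
  at P: triangular load, peak 14.5: w₀L³/(45EI) = 490.1/EI
  at Q: triangular load, peak 14.5: 7w₀L³/(360EI) = 428.8/EI
  θ_P0 = 1722/EI,  θ_Q0 = 1660/EI
Flexibility coefficients: a unit moment at one end gives L/(3EI) there and L/(6EI) at the far end, so f₁₁ = f₂₂ = 3.833/EI and f₁₂ = f₂₁ = 1.917/EI.
Compatibility — zero rotation at each built-in end:
  3.833 M_P + 1.917 M_Q = 1722
  1.917 M_P + 3.833 M_Q = 1660
Solving the pair gives M_P = 310.1 kN·m and M_Q = 278.1 kN·m (hogging).

M_P = 310.1 kN·m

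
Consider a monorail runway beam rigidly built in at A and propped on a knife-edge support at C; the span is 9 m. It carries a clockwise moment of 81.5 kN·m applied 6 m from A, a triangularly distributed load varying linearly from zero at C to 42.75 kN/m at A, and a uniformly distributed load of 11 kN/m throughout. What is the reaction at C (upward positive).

Take the reaction at C as the redundant and release it; the primary structure is a cantilever fixed at A.
Free-end deflection of the primary structure under the applied loading (downward +):
  clockwise couple 81.5 at a = 6: M₀a(2L − a)/(2EI) = 2934/EI
  triangular load, peak 42.75 at the fixed end: w₀L⁴/(30EI) = 9349/EI
  UDL 11: wL⁴/(8EI) = 9021/EI
  δ_0 = 21305/EI
Flexibility coefficient — unit upward force at C: δ_{CC} = L³/(3EI) = 243/EI.
The prop prevents deflection at C: R_C = δ_0/δ_{CC} = 21305/243 = 87.67 kN.

R_C = 87.67 kN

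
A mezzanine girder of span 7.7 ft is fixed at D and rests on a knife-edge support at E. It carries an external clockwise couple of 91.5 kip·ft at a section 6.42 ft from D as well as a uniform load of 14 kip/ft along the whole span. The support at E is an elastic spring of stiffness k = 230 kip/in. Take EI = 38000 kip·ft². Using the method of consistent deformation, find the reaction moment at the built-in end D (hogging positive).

M_D = 98.7 kip·ft

Release the roller at E. Primary structure: cantilever fixed at D.
Deflection at E on the released cantilever, summing each load's contribution:
  clockwise couple 91.5 at a = 6.42: M₀a(2L − a)/(2EI) = 2638/EI
  UDL 14: wL⁴/(8EI) = 6152/EI
  δ_0 = 8789/EI
Flexibility coefficient — unit upward force at E: δ_{EE} = L³/(3EI) = 152.2/EI.
With EI = 38000 kip·ft²: δ_0 = 0.2313 ft and δ_{EE} = 0.004005 ft/kip.
Compatibility — the spring shortens by R_E/k under the reaction it provides: δ_0 − R_E·δ_{EE} = R_E/k. With 1/k = 1/(230×12) ft/kip = 0.000362 ft/kip, R_E = δ_0 / (δ_{EE} + 1/k) = 0.2313 / (0.004005 + 0.000362) = 52.97 kip.
Moment equilibrium about D: M_D = Σ(load moments about D) − R_E·L = 506.5 − 52.97×7.7 = 98.7 kip·ft.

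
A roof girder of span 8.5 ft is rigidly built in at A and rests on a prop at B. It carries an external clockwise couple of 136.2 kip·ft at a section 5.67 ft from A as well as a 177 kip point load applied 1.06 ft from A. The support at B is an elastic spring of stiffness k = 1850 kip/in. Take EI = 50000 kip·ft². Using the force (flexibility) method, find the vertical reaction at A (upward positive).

R_A = 151.9 kip

Remove the prop at B; the released (primary) structure is a cantilever built in at A.
Free-end deflection of the primary structure under the applied loading (downward +):
  clockwise couple 136.2 at a = 5.67: M₀a(2L − a)/(2EI) = 4375/EI
  point load 177 at a = 1.06: Pa²(3L − a)/(6EI) = 810.1/EI
  δ_0 = 5185/EI
Tip deflection under a unit load at B: L³/(3EI) = 204.7/EI.
With EI = 50000 kip·ft²: δ_0 = 0.1037 ft and δ_{BB} = 0.004094 ft/kip.
Compatibility — the spring shortens by R_B/k under the reaction it provides: δ_0 − R_B·δ_{BB} = R_B/k. With 1/k = 1/(1850×12) ft/kip = 0.000045 ft/kip, R_B = δ_0 / (δ_{BB} + 1/k) = 0.1037 / (0.004094 + 0.000045) = 25.05 kip.
Vertical equilibrium: R_A = ΣP − R_B = 177 − 25.05 = 151.9 kip.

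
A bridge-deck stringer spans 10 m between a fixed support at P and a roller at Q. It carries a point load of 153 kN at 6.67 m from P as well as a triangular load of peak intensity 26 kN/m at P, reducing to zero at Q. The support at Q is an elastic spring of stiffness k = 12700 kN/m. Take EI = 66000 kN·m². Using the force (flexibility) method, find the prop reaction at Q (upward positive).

R_Q = 103.8 kN

Release the roller at Q. Primary structure: cantilever fixed at P.
Free-end deflection of the primary structure under the applied loading (downward +):
  point load 153 at a = 6.67: Pa²(3L − a)/(6EI) = 26467/EI
  triangular load, peak 26 at the fixed end: w₀L⁴/(30EI) = 8667/EI
  δ_0 = 35134/EI
Tip deflection under a unit load at Q: L³/(3EI) = 333.3/EI.
With EI = 66000 kN·m²: δ_0 = 0.53233 m and δ_{QQ} = 0.005051 m/kN.
Compatibility — the spring shortens by R_Q/k under the reaction it provides: δ_0 − R_Q·δ_{QQ} = R_Q/k. With 1/k = 0.000079 m/kN, R_Q = δ_0 / (δ_{QQ} + 1/k) = 0.53233 / (0.005051 + 0.000079) = 103.8 kN.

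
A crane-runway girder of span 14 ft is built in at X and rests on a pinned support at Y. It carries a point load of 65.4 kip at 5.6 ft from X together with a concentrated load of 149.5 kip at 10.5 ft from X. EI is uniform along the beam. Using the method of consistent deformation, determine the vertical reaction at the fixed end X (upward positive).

Take the reaction at Y as the redundant and release it; the primary structure is a cantilever fixed at X.
Downward deflection at the released point Y due to the loads:
  point load 65.4 at a = 5.6: Pa²(3L − a)/(6EI) = 12442/EI
  point load 149.5 at a = 10.5: Pa²(3L − a)/(6EI) = 86532/EI
  δ_0 = 98975/EI
Tip deflection under a unit load at Y: L³/(3EI) = 914.7/EI.
Compatibility at Y: δ_0 − R_Y·δ_{YY} = 0, so R_Y = 98975/914.7 = 108.2 kip.
Vertical equilibrium: R_X = ΣP − R_Y = 214.9 − 108.2 = 106.7 kip.

R_X = 106.7 kip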